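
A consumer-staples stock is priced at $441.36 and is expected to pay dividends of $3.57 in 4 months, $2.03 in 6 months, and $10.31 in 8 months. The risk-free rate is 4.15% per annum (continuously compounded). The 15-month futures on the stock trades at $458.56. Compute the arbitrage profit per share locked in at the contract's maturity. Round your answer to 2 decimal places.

$10.07 per share

PV(dividends) I = 3.57·e^(−0.0415·4/12) + 2.03·e^(−0.0415·6/12) + 10.31·e^(−0.0415·8/12) = 15.5379
Fair futures F* = (S − I)·e^(rT) = (441.36 − 15.5379)·e^0.051875 = 425.8221 × 1.053244 = 448.4946
Market $458.56 > fair 448.4946: forward overpriced → cash-and-carry (borrow at r, buy the stock and collect the dividends, short the forward).
Profit at T = |F_mkt − F*| = |458.56 − 448.4946| = $10.07 per share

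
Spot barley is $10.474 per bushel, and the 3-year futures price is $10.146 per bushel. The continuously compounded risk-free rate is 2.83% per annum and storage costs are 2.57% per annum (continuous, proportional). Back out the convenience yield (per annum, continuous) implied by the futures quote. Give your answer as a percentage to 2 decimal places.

F = S·e^((r+u−y)T) ⇒ (r+u−y) = ln(F/S)/T
ln(10.146/10.474) = -0.031816; /T ⇒ -0.010605
y = r + u − ln(F/S)/T = 0.0283 + 0.0257 + 0.010605 = 0.064605
y = 6.46%

6.46%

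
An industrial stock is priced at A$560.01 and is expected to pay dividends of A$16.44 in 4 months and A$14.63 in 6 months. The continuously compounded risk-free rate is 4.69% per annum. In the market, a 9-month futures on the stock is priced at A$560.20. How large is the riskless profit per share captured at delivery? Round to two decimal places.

PV(dividends) I = 16.44·e^(−0.0469·4/12) + 14.63·e^(−0.0469·6/12) = 30.4759
Fair futures F* = (S − I)·e^(rT) = (560.01 − 30.4759)·e^0.035175 = 529.5341 × 1.035801 = 548.4920
Market A$560.20 > fair 548.4920: forward overpriced → cash-and-carry (borrow at r, buy the stock and collect the dividends, short the forward).
Profit at T = |F_mkt − F*| = |560.20 − 548.4920| = A$11.71 per share

A$11.71 per share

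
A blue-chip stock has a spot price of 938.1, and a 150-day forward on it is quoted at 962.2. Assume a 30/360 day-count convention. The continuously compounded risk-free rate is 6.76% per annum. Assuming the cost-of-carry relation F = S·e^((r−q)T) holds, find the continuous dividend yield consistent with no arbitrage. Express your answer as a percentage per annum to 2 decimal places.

From F = S·e^((r−q)T): (r − q) = ln(F/S)/T
ln(962.2/938.1) = ln(1.025690) = 0.025366
(r − q) = 0.025366 / (150/360) = 0.060878
q = r − ln(F/S)/T = 0.0676 − 0.060878 = 0.006722
q = 0.67%

0.67%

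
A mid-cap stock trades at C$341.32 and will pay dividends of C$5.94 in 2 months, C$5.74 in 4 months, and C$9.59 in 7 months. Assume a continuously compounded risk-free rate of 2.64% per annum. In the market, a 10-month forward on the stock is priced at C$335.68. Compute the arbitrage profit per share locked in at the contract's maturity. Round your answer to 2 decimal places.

PV(dividends) I = 5.94·e^(−0.0264·2/12) + 5.74·e^(−0.0264·4/12) + 9.59·e^(−0.0264·7/12) = 21.0471
Fair forward F* = (S − I)·e^(rT) = (341.32 − 21.0471)·e^0.022000 = 320.2729 × 1.022244 = 327.3971
Market C$335.68 > fair 327.3971: forward overpriced → cash-and-carry (borrow at r, buy the stock and collect the dividends, short the forward).
Profit at T = |F_mkt − F*| = |335.68 − 327.3971| = C$8.28 per share

C$8.28 per share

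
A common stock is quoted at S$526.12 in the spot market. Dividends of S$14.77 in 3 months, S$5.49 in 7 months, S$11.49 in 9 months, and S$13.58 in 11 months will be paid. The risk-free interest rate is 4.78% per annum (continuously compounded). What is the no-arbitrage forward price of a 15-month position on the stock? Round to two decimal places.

S$511.79

PV(dividends) I = 14.77·e^(−0.0478·3/12) + 5.49·e^(−0.0478·7/12) + 11.49·e^(−0.0478·9/12) + 13.58·e^(−0.0478·11/12)
I = 14.5945 + 5.3390 + 11.0854 + 12.9978 = 44.0167
F = (S − I)·e^(rT) = (526.12 − 44.0167) · e^(0.0478·15/12)
= 482.1033 · e^0.059750 = 482.1033 × 1.061571 = S$511.79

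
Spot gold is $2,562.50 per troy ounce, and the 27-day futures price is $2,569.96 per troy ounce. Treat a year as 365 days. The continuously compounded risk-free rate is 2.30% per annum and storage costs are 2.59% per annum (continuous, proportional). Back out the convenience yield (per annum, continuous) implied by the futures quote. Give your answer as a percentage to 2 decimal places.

0.96%

F = S·e^((r+u−y)T) ⇒ (r+u−y) = ln(F/S)/T
ln(2569.96/2562.50) = 0.002907; /T ⇒ 0.039298
y = r + u − ln(F/S)/T = 0.0230 + 0.0259 − 0.039298 = 0.009602
y = 0.96%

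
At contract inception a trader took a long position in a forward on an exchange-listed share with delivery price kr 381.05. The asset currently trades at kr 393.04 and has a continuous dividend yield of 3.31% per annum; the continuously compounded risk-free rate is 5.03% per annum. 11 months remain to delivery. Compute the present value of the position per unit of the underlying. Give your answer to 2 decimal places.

kr 17.41

Current fair forward for the remaining 11 months: F = S·e^((r − q)·T), (r − q) = 0.0503 − 0.0331 = 0.0172
F = 393.04 · e^(0.0172 × 11/12) = 393.04 × 1.015892 = 399.2862
Value of long forward = (F − K)·e^(−rT) = (399.2862 − 381.05) · e^(−0.0503·11/12)
= 18.2362 × 0.954939 = 17.41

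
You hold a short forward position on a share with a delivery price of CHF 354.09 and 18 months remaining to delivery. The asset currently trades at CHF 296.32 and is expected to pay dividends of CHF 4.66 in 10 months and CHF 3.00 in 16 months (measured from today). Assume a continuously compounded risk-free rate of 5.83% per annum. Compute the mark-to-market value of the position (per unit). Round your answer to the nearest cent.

CHF 35.33

PV(remaining dividends) I = 4.66·e^(−0.0583·10/12) + 3.00·e^(−0.0583·16/12) = 7.2146
Current forward F = (S − I)·e^(rT) = (296.32 − 7.2146)·e^(0.0583·18/12) = 289.1054 × 1.091388 = 315.5262
Value (long) = (F − K)·e^(−rT) = (315.5262 − 354.09) × 0.916265 = -35.3347
Short position value = −(long value) = CHF 35.33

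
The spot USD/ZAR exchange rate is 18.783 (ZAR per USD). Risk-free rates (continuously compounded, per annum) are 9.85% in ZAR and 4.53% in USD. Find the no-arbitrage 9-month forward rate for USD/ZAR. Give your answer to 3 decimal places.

F = S·e^((r_ZAR − r_USD)T) = 18.783 · e^((0.0985 − 0.0453) × 9/12)
= 18.783 · e^0.039900 = 18.783 × 1.040707
F = 19.548 ZAR per USD

19.548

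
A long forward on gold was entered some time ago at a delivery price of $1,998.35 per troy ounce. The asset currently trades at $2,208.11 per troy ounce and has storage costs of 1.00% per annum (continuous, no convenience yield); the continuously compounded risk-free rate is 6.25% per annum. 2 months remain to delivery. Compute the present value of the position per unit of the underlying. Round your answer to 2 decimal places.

Current fair forward for the remaining 2 months: F = S·e^((r + u)·T), (r + u) = 0.0625 + 0.0100 = 0.0725
F = 2208.11 · e^(0.0725 × 2/12) = 2208.11 × 1.01215663 = 2234.9532
Value of long forward = (F − K)·e^(−rT) = (2234.9532 − 1998.35) · e^(−0.0625·2/12)
= 236.6032 × 0.98963740 = 234.15

$234.15 per troy ounce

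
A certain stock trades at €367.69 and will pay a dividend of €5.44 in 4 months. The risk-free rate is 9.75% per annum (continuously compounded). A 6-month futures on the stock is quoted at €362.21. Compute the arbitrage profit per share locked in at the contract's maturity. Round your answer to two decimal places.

€18.32 per share

PV(dividends) I = 5.44·e^(−0.0975·4/12) = 5.2660
Fair futures F* = (S − I)·e^(rT) = (367.69 − 5.2660)·e^0.048750 = 362.4240 × 1.049958 = 380.5300
Market €362.21 < fair 380.5300: forward underpriced → reverse cash-and-carry (short the stock, invest proceeds at r, pay the dividends, go long the forward).
Profit at T = |F_mkt − F*| = |362.21 − 380.5300| = €18.32 per share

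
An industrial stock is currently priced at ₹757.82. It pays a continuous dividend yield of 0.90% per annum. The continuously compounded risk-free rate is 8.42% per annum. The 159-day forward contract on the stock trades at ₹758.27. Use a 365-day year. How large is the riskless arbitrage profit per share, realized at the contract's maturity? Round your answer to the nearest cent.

₹24.79 per share

Fair forward: F* = S·e^(carry·T), with carry = (r − q) = 0.0842 − 0.0090 = 0.0752
F* = 757.82 · e^(0.0752 × 159/365) = 757.82 · e^0.032758 = 757.82 × 1.033300 = ₹783.0554
Market ₹758.27 < fair ₹783.0554: forward underpriced → reverse cash-and-carry (short spot, go long the forward).
At maturity, profit = |F_mkt − F*| = |758.27 − 783.0554| = ₹24.79 per share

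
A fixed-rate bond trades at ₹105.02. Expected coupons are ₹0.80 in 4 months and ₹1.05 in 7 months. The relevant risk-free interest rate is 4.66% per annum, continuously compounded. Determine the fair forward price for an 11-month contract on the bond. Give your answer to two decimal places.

PV(coupons) I = 0.80·e^(−0.0466·4/12) + 1.05·e^(−0.0466·7/12)
I = 0.7877 + 1.0218 = 1.8095
F = (S − I)·e^(rT) = (105.02 − 1.8095) · e^(0.0466·11/12)
= 103.2105 · e^0.042717 = 103.2105 × 1.043643 = ₹107.71

₹107.71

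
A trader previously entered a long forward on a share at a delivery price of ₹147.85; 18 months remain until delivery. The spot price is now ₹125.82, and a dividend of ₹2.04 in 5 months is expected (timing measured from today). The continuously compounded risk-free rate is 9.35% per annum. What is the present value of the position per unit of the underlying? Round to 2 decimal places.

PV(remaining dividends) I = 2.04·e^(−0.0935·5/12) = 1.9621
Current forward F = (S − I)·e^(rT) = (125.82 − 1.9621)·e^(0.0935·18/12) = 123.8579 × 1.150561 = 142.5061
Value (long) = (F − K)·e^(−rT) = (142.5061 − 147.85) × 0.869141 = -4.6446
Value = -₹4.64

-₹4.64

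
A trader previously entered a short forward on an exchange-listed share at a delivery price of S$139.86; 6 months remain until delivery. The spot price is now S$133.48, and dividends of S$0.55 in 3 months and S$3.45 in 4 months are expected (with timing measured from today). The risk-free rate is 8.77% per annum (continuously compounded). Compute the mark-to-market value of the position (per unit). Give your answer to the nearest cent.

S$4.27

PV(remaining dividends) I = 0.55·e^(−0.0877·3/12) + 3.45·e^(−0.0877·4/12) = 3.8887
Current forward F = (S − I)·e^(rT) = (133.48 − 3.8887)·e^(0.0877·6/12) = 129.5913 × 1.044826 = 135.4004
Value (long) = (F − K)·e^(−rT) = (135.4004 − 139.86) × 0.957098 = -4.2683
Short position value = −(long value) = S$4.27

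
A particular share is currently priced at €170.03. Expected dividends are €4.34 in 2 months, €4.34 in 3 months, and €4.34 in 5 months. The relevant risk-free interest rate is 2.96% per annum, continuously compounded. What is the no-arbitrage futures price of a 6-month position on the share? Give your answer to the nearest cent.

PV(dividends) I = 4.34·e^(−0.0296·2/12) + 4.34·e^(−0.0296·3/12) + 4.34·e^(−0.0296·5/12)
I = 4.3186 + 4.3080 + 4.2868 = 12.9134
F = (S − I)·e^(rT) = (170.03 − 12.9134) · e^(0.0296·6/12)
= 157.1166 · e^0.014800 = 157.1166 × 1.014910 = €159.46

€159.46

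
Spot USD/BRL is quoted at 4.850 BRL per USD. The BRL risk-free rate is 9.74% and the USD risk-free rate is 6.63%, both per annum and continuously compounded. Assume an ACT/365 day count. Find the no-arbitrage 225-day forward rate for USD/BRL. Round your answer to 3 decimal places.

4.944

F = S·e^((r_BRL − r_USD)T) = 4.850 · e^((0.0974 − 0.0663) × 225/365)
= 4.850 · e^0.019171 = 4.850 × 1.019356
F = 4.944 BRL per USD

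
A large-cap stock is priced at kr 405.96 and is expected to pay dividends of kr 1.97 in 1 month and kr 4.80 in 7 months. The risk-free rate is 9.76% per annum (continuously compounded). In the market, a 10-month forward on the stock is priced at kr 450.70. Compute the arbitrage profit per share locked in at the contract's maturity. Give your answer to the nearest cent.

kr 17.38 per share

PV(dividends) I = 1.97·e^(−0.0976·1/12) + 4.80·e^(−0.0976·7/12) = 6.4884
Fair forward F* = (S − I)·e^(rT) = (405.96 − 6.4884)·e^0.081333 = 399.4716 × 1.084732 = 433.3196
Market kr 450.70 > fair 433.3196: forward overpriced → cash-and-carry (borrow at r, buy the stock and collect the dividends, short the forward).
Profit at T = |F_mkt − F*| = |450.70 − 433.3196| = kr 17.38 per share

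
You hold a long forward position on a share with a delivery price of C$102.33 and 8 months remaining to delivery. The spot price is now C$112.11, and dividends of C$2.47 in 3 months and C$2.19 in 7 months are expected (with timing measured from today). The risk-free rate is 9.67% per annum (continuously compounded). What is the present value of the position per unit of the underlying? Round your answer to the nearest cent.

C$11.69

PV(remaining dividends) I = 2.47·e^(−0.0967·3/12) + 2.19·e^(−0.0967·7/12) = 4.4809
Current forward F = (S − I)·e^(rT) = (112.11 − 4.4809)·e^(0.0967·8/12) = 107.6291 × 1.066590 = 114.7961
Value (long) = (F − K)·e^(−rT) = (114.7961 − 102.33) × 0.937567 = 11.6878
Value = C$11.69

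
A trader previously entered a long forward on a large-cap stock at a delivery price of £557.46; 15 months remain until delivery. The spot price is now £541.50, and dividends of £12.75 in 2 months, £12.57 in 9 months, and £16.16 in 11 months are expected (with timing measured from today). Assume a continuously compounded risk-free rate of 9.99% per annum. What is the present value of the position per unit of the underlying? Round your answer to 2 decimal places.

PV(remaining dividends) I = 12.75·e^(−0.0999·2/12) + 12.57·e^(−0.0999·9/12) + 16.16·e^(−0.0999·11/12) = 38.9480
Current forward F = (S − I)·e^(rT) = (541.50 − 38.9480)·e^(0.0999·15/12) = 502.5520 × 1.133007 = 569.3949
Value (long) = (F − K)·e^(−rT) = (569.3949 − 557.46) × 0.882607 = 10.5338
Value = £10.53

£10.53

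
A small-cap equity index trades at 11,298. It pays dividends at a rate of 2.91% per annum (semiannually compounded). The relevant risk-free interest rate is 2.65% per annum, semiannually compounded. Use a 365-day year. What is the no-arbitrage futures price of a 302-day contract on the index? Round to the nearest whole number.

F = S · (1+r/2)^(2T) / (1+q/2)^(2T)
= 11298 × 1.022021 / 1.024192 = 11298 × 0.997880
F = 11,274

11,274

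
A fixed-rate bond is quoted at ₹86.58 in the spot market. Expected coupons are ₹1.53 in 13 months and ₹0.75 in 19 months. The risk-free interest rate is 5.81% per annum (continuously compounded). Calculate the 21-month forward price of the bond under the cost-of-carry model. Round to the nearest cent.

₹93.50

PV(coupons) I = 1.53·e^(−0.0581·13/12) + 0.75·e^(−0.0581·19/12)
I = 1.4367 + 0.6841 = 2.1208
F = (S − I)·e^(rT) = (86.58 − 2.1208) · e^(0.0581·21/12)
= 84.4592 · e^0.101675 = 84.4592 × 1.107024 = ₹93.50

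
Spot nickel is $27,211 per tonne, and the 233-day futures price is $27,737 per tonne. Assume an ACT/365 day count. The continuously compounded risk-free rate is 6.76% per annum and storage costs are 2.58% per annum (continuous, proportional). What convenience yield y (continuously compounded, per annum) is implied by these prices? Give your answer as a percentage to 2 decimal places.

6.34%

F = S·e^((r+u−y)T) ⇒ (r+u−y) = ln(F/S)/T
ln(27737/27211) = 0.019146; /T ⇒ 0.029993
y = r + u − ln(F/S)/T = 0.0676 + 0.0258 − 0.029993 = 0.063407
y = 6.34%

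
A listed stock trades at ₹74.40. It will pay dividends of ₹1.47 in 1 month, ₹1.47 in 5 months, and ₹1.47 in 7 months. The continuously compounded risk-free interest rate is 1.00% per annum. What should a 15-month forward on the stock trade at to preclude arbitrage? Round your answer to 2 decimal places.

₹70.89

PV(dividends) I = 1.47·e^(−0.0100·1/12) + 1.47·e^(−0.0100·5/12) + 1.47·e^(−0.0100·7/12)
I = 1.4688 + 1.4639 + 1.4614 = 4.3941
F = (S − I)·e^(rT) = (74.40 − 4.3941) · e^(0.0100·15/12)
= 70.0059 · e^0.012500 = 70.0059 × 1.012578 = ₹70.89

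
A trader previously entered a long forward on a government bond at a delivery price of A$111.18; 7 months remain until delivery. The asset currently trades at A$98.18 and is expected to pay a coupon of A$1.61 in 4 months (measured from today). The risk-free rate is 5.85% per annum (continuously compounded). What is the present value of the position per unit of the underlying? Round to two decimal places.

-A$10.85

PV(remaining coupons) I = 1.61·e^(−0.0585·4/12) = 1.5789
Current forward F = (S − I)·e^(rT) = (98.18 − 1.5789)·e^(0.0585·7/12) = 96.6011 × 1.034714 = 99.9545
Value (long) = (F − K)·e^(−rT) = (99.9545 − 111.18) × 0.966451 = -10.8489
Value = -A$10.85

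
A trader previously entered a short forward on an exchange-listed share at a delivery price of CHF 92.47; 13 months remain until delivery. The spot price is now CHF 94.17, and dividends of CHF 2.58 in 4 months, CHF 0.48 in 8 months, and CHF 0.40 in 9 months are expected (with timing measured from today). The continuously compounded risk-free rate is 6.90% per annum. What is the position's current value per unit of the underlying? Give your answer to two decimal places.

-CHF 5.00

PV(remaining dividends) I = 2.58·e^(−0.0690·4/12) + 0.48·e^(−0.0690·8/12) + 0.40·e^(−0.0690·9/12) = 3.3596
Current forward F = (S − I)·e^(rT) = (94.17 − 3.3596)·e^(0.0690·13/12) = 90.8104 × 1.077615 = 97.8586
Value (long) = (F − K)·e^(−rT) = (97.8586 − 92.47) × 0.927975 = 5.0005
Short position value = −(long value) = -CHF 5.00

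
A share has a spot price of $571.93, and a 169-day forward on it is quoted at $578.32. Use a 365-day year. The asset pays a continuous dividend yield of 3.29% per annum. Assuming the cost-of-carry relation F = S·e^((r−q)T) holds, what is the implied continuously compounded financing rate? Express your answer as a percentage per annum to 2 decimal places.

From F = S·e^((r−q)T): (r − q) = ln(F/S)/T
ln(578.32/571.93) = ln(1.011173) = 0.011111
(r − q) = 0.011111 / (169/365) = 0.023997
r = ln(F/S)/T + q = 0.023997 + 0.0329 = 0.056897
r = 5.69%

5.69%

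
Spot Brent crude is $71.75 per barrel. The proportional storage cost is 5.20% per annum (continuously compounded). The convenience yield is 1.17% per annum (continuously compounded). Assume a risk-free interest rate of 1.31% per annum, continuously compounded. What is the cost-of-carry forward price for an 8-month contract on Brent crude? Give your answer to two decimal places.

Net carry = r + u − y = 0.0131 + 0.0520 − 0.0117 = 0.0534
F = S·e^((r+u−y)T) = 71.75 · e^(0.0534 × 8/12) = 71.75 · e^0.035600
= 71.75 × 1.036241 = $74.35 per barrel

$74.35 per barrel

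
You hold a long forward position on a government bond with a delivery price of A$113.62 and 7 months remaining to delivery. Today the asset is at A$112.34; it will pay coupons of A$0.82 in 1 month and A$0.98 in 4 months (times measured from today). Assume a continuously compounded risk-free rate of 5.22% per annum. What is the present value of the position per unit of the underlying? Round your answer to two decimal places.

A$0.35

PV(remaining coupons) I = 0.82·e^(−0.0522·1/12) + 0.98·e^(−0.0522·4/12) = 1.7795
Current forward F = (S − I)·e^(rT) = (112.34 − 1.7795)·e^(0.0522·7/12) = 110.5605 × 1.030918 = 113.9788
Value (long) = (F − K)·e^(−rT) = (113.9788 − 113.62) × 0.970009 = 0.3480
Value = A$0.35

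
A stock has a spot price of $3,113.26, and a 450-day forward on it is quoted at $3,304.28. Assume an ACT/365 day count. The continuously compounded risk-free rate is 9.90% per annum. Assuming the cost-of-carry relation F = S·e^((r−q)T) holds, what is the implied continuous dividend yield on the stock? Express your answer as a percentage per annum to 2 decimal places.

5.07%

From F = S·e^((r−q)T): (r − q) = ln(F/S)/T
ln(3304.28/3113.26) = ln(1.061357) = 0.059548
(r − q) = 0.059548 / (450/365) = 0.048300
q = r − ln(F/S)/T = 0.0990 − 0.048300 = 0.050700
q = 5.07%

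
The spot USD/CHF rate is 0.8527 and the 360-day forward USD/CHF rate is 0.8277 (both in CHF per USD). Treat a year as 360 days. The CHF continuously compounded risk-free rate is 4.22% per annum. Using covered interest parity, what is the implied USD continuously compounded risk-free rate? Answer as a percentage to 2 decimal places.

F = S·e^((r_CHF − r_USD)T) ⇒ r_USD = r_CHF − ln(F/S)/T
ln(0.8277/0.8527) = -0.029757; /(360/360) = -0.029757
r_USD = 0.0422 + 0.029757 = 0.071957
r_USD = 7.20%

7.20%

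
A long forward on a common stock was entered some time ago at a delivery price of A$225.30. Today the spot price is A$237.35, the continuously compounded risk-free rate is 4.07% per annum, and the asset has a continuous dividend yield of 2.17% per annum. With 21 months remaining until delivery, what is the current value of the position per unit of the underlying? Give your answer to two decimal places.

Current fair forward for the remaining 21 months: F = S·e^((r − q)·T), (r − q) = 0.0407 − 0.0217 = 0.0190
F = 237.35 · e^(0.0190 × 21/12) = 237.35 × 1.033809 = 245.3746
Value of long forward = (F − K)·e^(−rT) = (245.3746 − 225.30) · e^(−0.0407·21/12)
= 20.0746 × 0.931252 = 18.69

A$18.69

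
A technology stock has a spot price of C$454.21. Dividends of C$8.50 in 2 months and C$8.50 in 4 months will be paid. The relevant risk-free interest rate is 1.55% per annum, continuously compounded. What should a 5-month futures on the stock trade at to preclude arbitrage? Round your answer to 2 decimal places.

PV(dividends) I = 8.50·e^(−0.0155·2/12) + 8.50·e^(−0.0155·4/12)
I = 8.4781 + 8.4562 = 16.9343
F = (S − I)·e^(rT) = (454.21 − 16.9343) · e^(0.0155·5/12)
= 437.2757 · e^0.006458 = 437.2757 × 1.006479 = C$440.11

C$440.11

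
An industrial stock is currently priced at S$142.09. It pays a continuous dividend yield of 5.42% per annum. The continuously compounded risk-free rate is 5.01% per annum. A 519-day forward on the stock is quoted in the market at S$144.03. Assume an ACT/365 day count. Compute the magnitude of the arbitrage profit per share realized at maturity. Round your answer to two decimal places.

Fair forward: F* = S·e^(carry·T), with carry = (r − q) = 0.0501 − 0.0542 = -0.0041
F* = 142.09 · e^(-0.0041 × 519/365) = 142.09 · e^-0.005830 = 142.09 × 0.994187 = S$141.2640
Market S$144.03 > fair S$141.2640: forward overpriced → cash-and-carry (buy spot, short the forward).
At maturity, profit = |F_mkt − F*| = |144.03 − 141.2640| = S$2.77 per share

S$2.77 per share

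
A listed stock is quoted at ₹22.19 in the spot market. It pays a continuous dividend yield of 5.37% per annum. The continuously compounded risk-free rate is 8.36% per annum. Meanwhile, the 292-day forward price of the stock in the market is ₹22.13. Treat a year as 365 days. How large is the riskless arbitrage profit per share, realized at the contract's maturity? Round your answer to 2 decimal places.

Fair forward: F* = S·e^(carry·T), with carry = (r − q) = 0.0836 − 0.0537 = 0.0299
F* = 22.19 · e^(0.0299 × 292/365) = 22.19 · e^0.023920 = 22.19 × 1.024208 = ₹22.7272
Market ₹22.13 < fair ₹22.7272: forward underpriced → reverse cash-and-carry (short spot, go long the forward).
At maturity, profit = |F_mkt − F*| = |22.13 − 22.7272| = ₹0.60 per share

₹0.60 per share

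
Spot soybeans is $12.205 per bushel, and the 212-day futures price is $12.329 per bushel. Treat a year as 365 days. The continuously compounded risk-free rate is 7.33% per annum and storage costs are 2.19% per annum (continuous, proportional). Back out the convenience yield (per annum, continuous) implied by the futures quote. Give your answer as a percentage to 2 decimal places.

7.78%

F = S·e^((r+u−y)T) ⇒ (r+u−y) = ln(F/S)/T
ln(12.329/12.205) = 0.010109; /T ⇒ 0.017405
y = r + u − ln(F/S)/T = 0.0733 + 0.0219 − 0.017405 = 0.077795
y = 7.78%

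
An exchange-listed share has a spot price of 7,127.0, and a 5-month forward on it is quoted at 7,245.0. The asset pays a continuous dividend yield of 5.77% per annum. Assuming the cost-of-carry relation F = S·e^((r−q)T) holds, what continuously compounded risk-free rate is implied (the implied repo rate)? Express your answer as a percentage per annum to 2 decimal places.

9.71%

From F = S·e^((r−q)T): (r − q) = ln(F/S)/T
ln(7245.0/7127.0) = ln(1.016557) = 0.016421
(r − q) = 0.016421 / (5/12) = 0.039410
r = ln(F/S)/T + q = 0.039410 + 0.0577 = 0.097110
r = 9.71%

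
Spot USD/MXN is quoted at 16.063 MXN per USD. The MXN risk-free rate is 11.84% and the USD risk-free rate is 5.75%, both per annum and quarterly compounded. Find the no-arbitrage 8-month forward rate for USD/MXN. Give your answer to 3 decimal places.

16.714

By covered interest parity, F = S · (1+r_MXN/4)^(4T) / (1+r_USD/4)^(4T)
= 16.063 × 1.080893 / 1.038794 = 16.063 × 1.040527
F = 16.714 MXN per USD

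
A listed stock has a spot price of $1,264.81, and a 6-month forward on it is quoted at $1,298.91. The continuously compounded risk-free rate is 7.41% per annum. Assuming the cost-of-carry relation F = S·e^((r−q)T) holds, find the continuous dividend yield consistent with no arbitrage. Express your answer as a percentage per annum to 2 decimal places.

2.09%

From F = S·e^((r−q)T): (r − q) = ln(F/S)/T
ln(1298.91/1264.81) = ln(1.026961) = 0.026604
(r − q) = 0.026604 / (6/12) = 0.053208
q = r − ln(F/S)/T = 0.0741 − 0.053208 = 0.020892
q = 2.09%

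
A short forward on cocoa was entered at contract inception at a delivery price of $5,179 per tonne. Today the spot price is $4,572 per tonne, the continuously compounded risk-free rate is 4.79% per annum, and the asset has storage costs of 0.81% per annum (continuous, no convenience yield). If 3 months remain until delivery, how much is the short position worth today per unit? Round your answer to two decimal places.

$536.08 per tonne

Current fair forward for the remaining 3 months: F = S·e^((r + u)·T), (r + u) = 0.0479 + 0.0081 = 0.0560
F = 4572 · e^(0.0560 × 3/12) = 4572 × 1.01409846 = 4636.4582
Value of long forward = (F − K)·e^(−rT) = (4636.4582 − 5179) · e^(−0.0479·3/12)
= -542.5418 × 0.98809641 = -536.08
Short position value = −(long value) = $536.08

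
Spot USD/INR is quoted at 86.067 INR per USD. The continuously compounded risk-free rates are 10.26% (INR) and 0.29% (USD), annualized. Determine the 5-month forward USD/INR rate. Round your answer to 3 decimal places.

89.718

F = S·e^((r_INR − r_USD)T) = 86.067 · e^((0.1026 − 0.0029) × 5/12)
= 86.067 · e^0.041542 = 86.067 × 1.042417
F = 89.718 INR per USD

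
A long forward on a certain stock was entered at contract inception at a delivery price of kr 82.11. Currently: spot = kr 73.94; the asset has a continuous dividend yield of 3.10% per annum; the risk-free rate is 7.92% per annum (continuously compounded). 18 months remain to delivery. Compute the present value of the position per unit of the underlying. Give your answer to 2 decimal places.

Current fair forward for the remaining 18 months: F = S·e^((r − q)·T), (r − q) = 0.0792 − 0.0310 = 0.0482
F = 73.94 · e^(0.0482 × 18/12) = 73.94 × 1.074978 = 79.4839
Value of long forward = (F − K)·e^(−rT) = (79.4839 − 82.11) · e^(−0.0792·18/12)
= -2.6261 × 0.887985 = -2.33

-kr 2.33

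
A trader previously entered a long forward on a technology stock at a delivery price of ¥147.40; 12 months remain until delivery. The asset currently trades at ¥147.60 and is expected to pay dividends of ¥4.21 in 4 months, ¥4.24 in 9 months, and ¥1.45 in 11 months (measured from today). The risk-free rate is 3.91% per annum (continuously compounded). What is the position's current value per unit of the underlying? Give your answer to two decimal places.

-¥3.82

PV(remaining dividends) I = 4.21·e^(−0.0391·4/12) + 4.24·e^(−0.0391·9/12) + 1.45·e^(−0.0391·11/12) = 9.6719
Current forward F = (S − I)·e^(rT) = (147.60 − 9.6719)·e^(0.0391·12/12) = 137.9281 × 1.039874 = 143.4278
Value (long) = (F − K)·e^(−rT) = (143.4278 − 147.40) × 0.961655 = -3.8199
Value = -¥3.82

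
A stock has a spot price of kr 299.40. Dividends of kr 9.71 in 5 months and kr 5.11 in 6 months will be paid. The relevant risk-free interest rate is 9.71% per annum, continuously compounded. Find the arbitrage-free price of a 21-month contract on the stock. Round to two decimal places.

PV(dividends) I = 9.71·e^(−0.0971·5/12) + 5.11·e^(−0.0971·6/12)
I = 9.3250 + 4.8678 = 14.1928
F = (S − I)·e^(rT) = (299.40 − 14.1928) · e^(0.0971·21/12)
= 285.2072 · e^0.169925 = 285.2072 × 1.185216 = kr 338.03

kr 338.03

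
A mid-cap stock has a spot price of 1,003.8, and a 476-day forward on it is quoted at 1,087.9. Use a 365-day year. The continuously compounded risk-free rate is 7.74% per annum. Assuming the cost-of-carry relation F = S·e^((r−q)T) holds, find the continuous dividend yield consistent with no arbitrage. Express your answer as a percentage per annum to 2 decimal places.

From F = S·e^((r−q)T): (r − q) = ln(F/S)/T
ln(1087.9/1003.8) = ln(1.083782) = 0.080457
(r − q) = 0.080457 / (476/365) = 0.061695
q = r − ln(F/S)/T = 0.0774 − 0.061695 = 0.015705
q = 1.57%

1.57%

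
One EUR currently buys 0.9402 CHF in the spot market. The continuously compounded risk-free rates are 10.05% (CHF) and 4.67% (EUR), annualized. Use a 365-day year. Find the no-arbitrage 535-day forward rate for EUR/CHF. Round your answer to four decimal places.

1.0173

F = S·e^((r_CHF − r_EUR)T) = 0.9402 · e^((0.1005 − 0.0467) × 535/365)
= 0.9402 · e^0.078858 = 0.9402 × 1.082051
F = 1.0173 CHF per EUR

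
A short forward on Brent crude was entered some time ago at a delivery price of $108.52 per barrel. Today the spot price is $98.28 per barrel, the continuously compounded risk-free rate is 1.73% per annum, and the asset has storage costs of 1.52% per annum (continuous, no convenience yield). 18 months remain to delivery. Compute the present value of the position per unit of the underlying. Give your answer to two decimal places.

$5.19 per barrel

Current fair forward for the remaining 18 months: F = S·e^((r + u)·T), (r + u) = 0.0173 + 0.0152 = 0.0325
F = 98.28 · e^(0.0325 × 18/12) = 98.28 × 1.049958 = 103.1899
Value of long forward = (F − K)·e^(−rT) = (103.1899 − 108.52) · e^(−0.0173·18/12)
= -5.3301 × 0.974384 = -5.19
Short position value = −(long value) = $5.19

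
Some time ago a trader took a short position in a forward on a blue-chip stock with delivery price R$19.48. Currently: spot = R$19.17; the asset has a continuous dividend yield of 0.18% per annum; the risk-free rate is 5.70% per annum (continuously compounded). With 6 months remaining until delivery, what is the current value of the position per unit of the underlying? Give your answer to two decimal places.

Current fair forward for the remaining 6 months: F = S·e^((r − q)·T), (r − q) = 0.0570 − 0.0018 = 0.0552
F = 19.17 · e^(0.0552 × 6/12) = 19.17 × 1.027984 = 19.7065
Value of long forward = (F − K)·e^(−rT) = (19.7065 − 19.48) · e^(−0.0570·6/12)
= 0.2265 × 0.971902 = 0.22
Short position value = −(long value) = -R$0.22

-R$0.22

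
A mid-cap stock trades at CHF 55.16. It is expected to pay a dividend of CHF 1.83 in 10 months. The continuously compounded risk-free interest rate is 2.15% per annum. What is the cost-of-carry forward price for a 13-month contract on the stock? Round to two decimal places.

CHF 54.62

PV(dividends) I = 1.83·e^(−0.0215·10/12)
I = 1.7975
F = (S − I)·e^(rT) = (55.16 − 1.7975) · e^(0.0215·13/12)
= 53.3625 · e^0.023292 = 53.3625 × 1.023565 = CHF 54.62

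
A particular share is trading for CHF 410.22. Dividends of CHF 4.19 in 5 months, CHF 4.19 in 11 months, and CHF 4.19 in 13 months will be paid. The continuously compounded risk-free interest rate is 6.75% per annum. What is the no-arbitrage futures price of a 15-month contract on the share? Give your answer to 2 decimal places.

PV(dividends) I = 4.19·e^(−0.0675·5/12) + 4.19·e^(−0.0675·11/12) + 4.19·e^(−0.0675·13/12)
I = 4.0738 + 3.9386 + 3.8945 = 11.9069
F = (S − I)·e^(rT) = (410.22 − 11.9069) · e^(0.0675·15/12)
= 398.3131 · e^0.084375 = 398.3131 × 1.088037 = CHF 433.38

CHF 433.38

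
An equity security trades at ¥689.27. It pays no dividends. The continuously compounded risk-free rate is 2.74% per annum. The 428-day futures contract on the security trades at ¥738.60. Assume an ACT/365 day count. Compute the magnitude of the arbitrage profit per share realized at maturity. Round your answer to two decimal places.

Fair futures: F* = S·e^(carry·T), with carry = r = 0.0274
F* = 689.27 · e^(0.0274 × 428/365) = 689.27 · e^0.032129 = 689.27 × 1.032651 = ¥711.7754
Market ¥738.60 > fair ¥711.7754: forward overpriced → cash-and-carry (buy spot, short the forward).
At maturity, profit = |F_mkt − F*| = |738.60 − 711.7754| = ¥26.82 per share

¥26.82 per share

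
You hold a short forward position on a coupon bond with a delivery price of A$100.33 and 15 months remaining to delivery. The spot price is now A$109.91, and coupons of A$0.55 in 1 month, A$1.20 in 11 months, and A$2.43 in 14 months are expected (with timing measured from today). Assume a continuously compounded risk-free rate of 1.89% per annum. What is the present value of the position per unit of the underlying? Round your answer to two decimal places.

PV(remaining coupons) I = 0.55·e^(−0.0189·1/12) + 1.20·e^(−0.0189·11/12) + 2.43·e^(−0.0189·14/12) = 4.1055
Current forward F = (S − I)·e^(rT) = (109.91 − 4.1055)·e^(0.0189·15/12) = 105.8045 × 1.023906 = 108.3339
Value (long) = (F − K)·e^(−rT) = (108.3339 − 100.33) × 0.976652 = 7.8170
Short position value = −(long value) = -A$7.82

-A$7.82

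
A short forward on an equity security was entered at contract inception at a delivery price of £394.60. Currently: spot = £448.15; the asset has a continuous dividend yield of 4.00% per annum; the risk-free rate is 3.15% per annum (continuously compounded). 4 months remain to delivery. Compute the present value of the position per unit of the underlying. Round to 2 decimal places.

-£51.74

Current fair forward for the remaining 4 months: F = S·e^((r − q)·T), (r − q) = 0.0315 − 0.0400 = -0.0085
F = 448.15 · e^(-0.0085 × 4/12) = 448.15 × 0.997171 = 446.8822
Value of long forward = (F − K)·e^(−rT) = (446.8822 − 394.60) · e^(−0.0315·4/12)
= 52.2822 × 0.989555 = 51.74
Short position value = −(long value) = -£51.74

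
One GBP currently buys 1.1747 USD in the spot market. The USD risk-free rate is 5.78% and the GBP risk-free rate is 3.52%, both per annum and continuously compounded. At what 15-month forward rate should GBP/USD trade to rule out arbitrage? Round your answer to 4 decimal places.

1.2084

F = S·e^((r_USD − r_GBP)T) = 1.1747 · e^((0.0578 − 0.0352) × 15/12)
= 1.1747 · e^0.028250 = 1.1747 × 1.028653
F = 1.2084 USD per GBP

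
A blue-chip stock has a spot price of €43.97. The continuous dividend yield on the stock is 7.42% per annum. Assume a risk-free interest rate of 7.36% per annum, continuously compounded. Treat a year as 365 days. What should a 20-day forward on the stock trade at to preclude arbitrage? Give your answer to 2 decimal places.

€43.97

F = S·e^((r − q)T) = 43.97 · e^((0.0736 − 0.0742) × 20/365)
= 43.97 · e^-0.000033 = 43.97 × 0.999967
F = €43.97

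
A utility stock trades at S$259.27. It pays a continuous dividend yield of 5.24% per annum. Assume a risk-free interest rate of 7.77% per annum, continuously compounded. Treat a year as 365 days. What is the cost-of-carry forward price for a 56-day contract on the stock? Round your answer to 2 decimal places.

F = S·e^((r − q)T) = 259.27 · e^((0.0777 − 0.0524) × 56/365)
= 259.27 · e^0.003882 = 259.27 × 1.003890
F = S$260.28

S$260.28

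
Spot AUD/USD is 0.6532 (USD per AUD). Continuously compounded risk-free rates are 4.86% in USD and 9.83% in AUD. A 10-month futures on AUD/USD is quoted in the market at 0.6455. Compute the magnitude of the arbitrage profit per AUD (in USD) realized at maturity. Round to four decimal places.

0.0188 per AUD (in USD)

Fair futures: F* = S·e^(carry·T), with carry = (r_USD − r_AUD) = 0.0486 − 0.0983 = -0.0497
F* = 0.6532 · e^(-0.0497 × 10/12) = 0.6532 · e^-0.041417 = 0.6532 × 0.959429 = 0.6267
Market 0.6455 > fair 0.6267: forward overpriced → cash-and-carry (buy spot, short the forward).
At maturity, profit = |F_mkt − F*| = |0.6455 − 0.6267| = 0.0188 per AUD (in USD)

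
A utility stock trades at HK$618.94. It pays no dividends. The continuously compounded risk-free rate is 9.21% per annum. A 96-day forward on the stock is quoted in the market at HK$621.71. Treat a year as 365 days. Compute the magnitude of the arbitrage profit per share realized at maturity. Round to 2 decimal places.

HK$12.41 per share

Fair forward: F* = S·e^(carry·T), with carry = r = 0.0921
F* = 618.94 · e^(0.0921 × 96/365) = 618.94 · e^0.024224 = 618.94 × 1.024520 = HK$634.1164
Market HK$621.71 < fair HK$634.1164: forward underpriced → reverse cash-and-carry (short spot, go long the forward).
At maturity, profit = |F_mkt − F*| = |621.71 − 634.1164| = HK$12.41 per share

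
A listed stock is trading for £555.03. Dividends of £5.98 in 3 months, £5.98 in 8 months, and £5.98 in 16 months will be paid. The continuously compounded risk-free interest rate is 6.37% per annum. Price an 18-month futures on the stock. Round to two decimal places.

£591.85

PV(dividends) I = 5.98·e^(−0.0637·3/12) + 5.98·e^(−0.0637·8/12) + 5.98·e^(−0.0637·16/12)
I = 5.8855 + 5.7314 + 5.4931 = 17.1100
F = (S − I)·e^(rT) = (555.03 − 17.1100) · e^(0.0637·18/12)
= 537.9200 · e^0.095550 = 537.9200 × 1.100264 = £591.85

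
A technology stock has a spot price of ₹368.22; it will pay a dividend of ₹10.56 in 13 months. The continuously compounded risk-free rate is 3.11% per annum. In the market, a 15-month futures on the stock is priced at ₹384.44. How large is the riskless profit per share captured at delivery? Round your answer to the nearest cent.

PV(dividends) I = 10.56·e^(−0.0311·13/12) = 10.2101
Fair futures F* = (S − I)·e^(rT) = (368.22 − 10.2101)·e^0.038875 = 358.0099 × 1.039641 = 372.2018
Market ₹384.44 > fair 372.2018: forward overpriced → cash-and-carry (borrow at r, buy the stock and collect the dividends, short the forward).
Profit at T = |F_mkt − F*| = |384.44 − 372.2018| = ₹12.24 per share

₹12.24 per share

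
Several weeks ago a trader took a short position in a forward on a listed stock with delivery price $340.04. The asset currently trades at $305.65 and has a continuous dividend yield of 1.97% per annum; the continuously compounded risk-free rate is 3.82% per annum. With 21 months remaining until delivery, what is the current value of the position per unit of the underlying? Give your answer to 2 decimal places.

$22.76

Current fair forward for the remaining 21 months: F = S·e^((r − q)·T), (r − q) = 0.0382 − 0.0197 = 0.0185
F = 305.65 · e^(0.0185 × 21/12) = 305.65 × 1.032905 = 315.7074
Value of long forward = (F − K)·e^(−rT) = (315.7074 − 340.04) · e^(−0.0382·21/12)
= -24.3326 × 0.935335 = -22.76
Short position value = −(long value) = $22.76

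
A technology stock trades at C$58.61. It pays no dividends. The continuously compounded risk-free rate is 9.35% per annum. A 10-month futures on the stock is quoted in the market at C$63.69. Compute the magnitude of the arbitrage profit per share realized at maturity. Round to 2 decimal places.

C$0.33 per share

Fair futures: F* = S·e^(carry·T), with carry = r = 0.0935
F* = 58.61 · e^(0.0935 × 10/12) = 58.61 · e^0.077917 = 58.61 × 1.081033 = C$63.3593
Market C$63.69 > fair C$63.3593: forward overpriced → cash-and-carry (buy spot, short the forward).
At maturity, profit = |F_mkt − F*| = |63.69 − 63.3593| = C$0.33 per share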